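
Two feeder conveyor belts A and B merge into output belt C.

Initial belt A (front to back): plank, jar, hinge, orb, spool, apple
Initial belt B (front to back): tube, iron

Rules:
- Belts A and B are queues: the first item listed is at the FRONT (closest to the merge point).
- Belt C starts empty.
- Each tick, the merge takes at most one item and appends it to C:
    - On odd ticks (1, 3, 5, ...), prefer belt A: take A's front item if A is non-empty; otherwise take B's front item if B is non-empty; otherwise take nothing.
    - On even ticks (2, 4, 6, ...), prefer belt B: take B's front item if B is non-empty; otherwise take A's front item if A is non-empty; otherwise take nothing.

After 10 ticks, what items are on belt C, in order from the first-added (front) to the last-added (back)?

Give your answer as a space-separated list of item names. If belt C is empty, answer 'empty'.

Answer: plank tube jar iron hinge orb spool apple

Derivation:
Tick 1: prefer A, take plank from A; A=[jar,hinge,orb,spool,apple] B=[tube,iron] C=[plank]
Tick 2: prefer B, take tube from B; A=[jar,hinge,orb,spool,apple] B=[iron] C=[plank,tube]
Tick 3: prefer A, take jar from A; A=[hinge,orb,spool,apple] B=[iron] C=[plank,tube,jar]
Tick 4: prefer B, take iron from B; A=[hinge,orb,spool,apple] B=[-] C=[plank,tube,jar,iron]
Tick 5: prefer A, take hinge from A; A=[orb,spool,apple] B=[-] C=[plank,tube,jar,iron,hinge]
Tick 6: prefer B, take orb from A; A=[spool,apple] B=[-] C=[plank,tube,jar,iron,hinge,orb]
Tick 7: prefer A, take spool from A; A=[apple] B=[-] C=[plank,tube,jar,iron,hinge,orb,spool]
Tick 8: prefer B, take apple from A; A=[-] B=[-] C=[plank,tube,jar,iron,hinge,orb,spool,apple]
Tick 9: prefer A, both empty, nothing taken; A=[-] B=[-] C=[plank,tube,jar,iron,hinge,orb,spool,apple]
Tick 10: prefer B, both empty, nothing taken; A=[-] B=[-] C=[plank,tube,jar,iron,hinge,orb,spool,apple]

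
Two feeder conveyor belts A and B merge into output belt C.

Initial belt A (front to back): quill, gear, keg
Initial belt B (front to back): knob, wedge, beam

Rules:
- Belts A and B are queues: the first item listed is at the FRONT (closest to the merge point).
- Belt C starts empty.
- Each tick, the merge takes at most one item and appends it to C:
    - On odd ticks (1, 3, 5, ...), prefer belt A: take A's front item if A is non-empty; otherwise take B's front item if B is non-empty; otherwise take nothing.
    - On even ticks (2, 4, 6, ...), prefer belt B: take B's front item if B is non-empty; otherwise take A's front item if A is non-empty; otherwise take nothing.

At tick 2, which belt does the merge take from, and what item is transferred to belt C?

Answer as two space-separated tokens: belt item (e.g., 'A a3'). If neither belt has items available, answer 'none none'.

Answer: B knob

Derivation:
Tick 1: prefer A, take quill from A; A=[gear,keg] B=[knob,wedge,beam] C=[quill]
Tick 2: prefer B, take knob from B; A=[gear,keg] B=[wedge,beam] C=[quill,knob]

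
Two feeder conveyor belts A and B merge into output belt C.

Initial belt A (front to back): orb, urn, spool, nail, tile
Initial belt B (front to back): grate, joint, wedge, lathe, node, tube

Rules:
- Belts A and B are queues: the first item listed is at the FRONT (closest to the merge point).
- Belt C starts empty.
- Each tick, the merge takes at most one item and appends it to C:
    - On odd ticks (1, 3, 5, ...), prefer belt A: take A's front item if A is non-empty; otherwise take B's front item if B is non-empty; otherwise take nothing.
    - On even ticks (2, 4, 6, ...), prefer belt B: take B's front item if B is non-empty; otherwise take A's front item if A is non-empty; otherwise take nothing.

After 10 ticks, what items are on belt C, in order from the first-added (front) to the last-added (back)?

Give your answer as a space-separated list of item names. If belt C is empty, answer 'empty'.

Tick 1: prefer A, take orb from A; A=[urn,spool,nail,tile] B=[grate,joint,wedge,lathe,node,tube] C=[orb]
Tick 2: prefer B, take grate from B; A=[urn,spool,nail,tile] B=[joint,wedge,lathe,node,tube] C=[orb,grate]
Tick 3: prefer A, take urn from A; A=[spool,nail,tile] B=[joint,wedge,lathe,node,tube] C=[orb,grate,urn]
Tick 4: prefer B, take joint from B; A=[spool,nail,tile] B=[wedge,lathe,node,tube] C=[orb,grate,urn,joint]
Tick 5: prefer A, take spool from A; A=[nail,tile] B=[wedge,lathe,node,tube] C=[orb,grate,urn,joint,spool]
Tick 6: prefer B, take wedge from B; A=[nail,tile] B=[lathe,node,tube] C=[orb,grate,urn,joint,spool,wedge]
Tick 7: prefer A, take nail from A; A=[tile] B=[lathe,node,tube] C=[orb,grate,urn,joint,spool,wedge,nail]
Tick 8: prefer B, take lathe from B; A=[tile] B=[node,tube] C=[orb,grate,urn,joint,spool,wedge,nail,lathe]
Tick 9: prefer A, take tile from A; A=[-] B=[node,tube] C=[orb,grate,urn,joint,spool,wedge,nail,lathe,tile]
Tick 10: prefer B, take node from B; A=[-] B=[tube] C=[orb,grate,urn,joint,spool,wedge,nail,lathe,tile,node]

Answer: orb grate urn joint spool wedge nail lathe tile node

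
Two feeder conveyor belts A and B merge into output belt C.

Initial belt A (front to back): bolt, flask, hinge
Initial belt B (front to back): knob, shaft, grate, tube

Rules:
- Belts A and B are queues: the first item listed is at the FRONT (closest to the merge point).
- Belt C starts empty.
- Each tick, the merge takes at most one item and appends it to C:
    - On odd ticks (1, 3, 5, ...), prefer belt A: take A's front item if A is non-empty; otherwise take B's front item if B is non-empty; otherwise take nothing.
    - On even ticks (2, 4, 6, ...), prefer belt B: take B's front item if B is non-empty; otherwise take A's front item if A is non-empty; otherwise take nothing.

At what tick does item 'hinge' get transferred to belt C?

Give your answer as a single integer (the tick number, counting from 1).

Tick 1: prefer A, take bolt from A; A=[flask,hinge] B=[knob,shaft,grate,tube] C=[bolt]
Tick 2: prefer B, take knob from B; A=[flask,hinge] B=[shaft,grate,tube] C=[bolt,knob]
Tick 3: prefer A, take flask from A; A=[hinge] B=[shaft,grate,tube] C=[bolt,knob,flask]
Tick 4: prefer B, take shaft from B; A=[hinge] B=[grate,tube] C=[bolt,knob,flask,shaft]
Tick 5: prefer A, take hinge from A; A=[-] B=[grate,tube] C=[bolt,knob,flask,shaft,hinge]

Answer: 5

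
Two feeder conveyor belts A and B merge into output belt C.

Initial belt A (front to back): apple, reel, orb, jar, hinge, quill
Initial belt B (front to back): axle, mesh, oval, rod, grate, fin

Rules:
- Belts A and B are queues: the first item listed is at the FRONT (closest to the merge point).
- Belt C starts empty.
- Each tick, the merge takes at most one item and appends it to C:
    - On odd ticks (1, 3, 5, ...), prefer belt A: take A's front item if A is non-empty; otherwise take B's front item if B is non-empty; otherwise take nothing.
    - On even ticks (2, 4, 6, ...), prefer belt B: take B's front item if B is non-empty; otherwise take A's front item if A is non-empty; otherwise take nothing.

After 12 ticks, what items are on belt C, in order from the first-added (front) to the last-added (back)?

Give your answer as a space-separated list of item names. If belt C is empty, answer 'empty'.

Tick 1: prefer A, take apple from A; A=[reel,orb,jar,hinge,quill] B=[axle,mesh,oval,rod,grate,fin] C=[apple]
Tick 2: prefer B, take axle from B; A=[reel,orb,jar,hinge,quill] B=[mesh,oval,rod,grate,fin] C=[apple,axle]
Tick 3: prefer A, take reel from A; A=[orb,jar,hinge,quill] B=[mesh,oval,rod,grate,fin] C=[apple,axle,reel]
Tick 4: prefer B, take mesh from B; A=[orb,jar,hinge,quill] B=[oval,rod,grate,fin] C=[apple,axle,reel,mesh]
Tick 5: prefer A, take orb from A; A=[jar,hinge,quill] B=[oval,rod,grate,fin] C=[apple,axle,reel,mesh,orb]
Tick 6: prefer B, take oval from B; A=[jar,hinge,quill] B=[rod,grate,fin] C=[apple,axle,reel,mesh,orb,oval]
Tick 7: prefer A, take jar from A; A=[hinge,quill] B=[rod,grate,fin] C=[apple,axle,reel,mesh,orb,oval,jar]
Tick 8: prefer B, take rod from B; A=[hinge,quill] B=[grate,fin] C=[apple,axle,reel,mesh,orb,oval,jar,rod]
Tick 9: prefer A, take hinge from A; A=[quill] B=[grate,fin] C=[apple,axle,reel,mesh,orb,oval,jar,rod,hinge]
Tick 10: prefer B, take grate from B; A=[quill] B=[fin] C=[apple,axle,reel,mesh,orb,oval,jar,rod,hinge,grate]
Tick 11: prefer A, take quill from A; A=[-] B=[fin] C=[apple,axle,reel,mesh,orb,oval,jar,rod,hinge,grate,quill]
Tick 12: prefer B, take fin from B; A=[-] B=[-] C=[apple,axle,reel,mesh,orb,oval,jar,rod,hinge,grate,quill,fin]

Answer: apple axle reel mesh orb oval jar rod hinge grate quill fin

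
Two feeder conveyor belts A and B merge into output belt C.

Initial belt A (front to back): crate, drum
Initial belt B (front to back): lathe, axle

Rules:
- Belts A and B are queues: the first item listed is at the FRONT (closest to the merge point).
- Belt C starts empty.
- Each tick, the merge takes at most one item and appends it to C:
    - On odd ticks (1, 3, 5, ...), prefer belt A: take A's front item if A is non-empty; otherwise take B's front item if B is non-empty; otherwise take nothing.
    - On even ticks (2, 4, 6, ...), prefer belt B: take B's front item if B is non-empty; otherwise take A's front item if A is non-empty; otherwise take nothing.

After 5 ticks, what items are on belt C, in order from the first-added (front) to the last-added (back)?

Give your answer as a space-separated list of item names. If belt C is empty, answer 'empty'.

Answer: crate lathe drum axle

Derivation:
Tick 1: prefer A, take crate from A; A=[drum] B=[lathe,axle] C=[crate]
Tick 2: prefer B, take lathe from B; A=[drum] B=[axle] C=[crate,lathe]
Tick 3: prefer A, take drum from A; A=[-] B=[axle] C=[crate,lathe,drum]
Tick 4: prefer B, take axle from B; A=[-] B=[-] C=[crate,lathe,drum,axle]
Tick 5: prefer A, both empty, nothing taken; A=[-] B=[-] C=[crate,lathe,drum,axle]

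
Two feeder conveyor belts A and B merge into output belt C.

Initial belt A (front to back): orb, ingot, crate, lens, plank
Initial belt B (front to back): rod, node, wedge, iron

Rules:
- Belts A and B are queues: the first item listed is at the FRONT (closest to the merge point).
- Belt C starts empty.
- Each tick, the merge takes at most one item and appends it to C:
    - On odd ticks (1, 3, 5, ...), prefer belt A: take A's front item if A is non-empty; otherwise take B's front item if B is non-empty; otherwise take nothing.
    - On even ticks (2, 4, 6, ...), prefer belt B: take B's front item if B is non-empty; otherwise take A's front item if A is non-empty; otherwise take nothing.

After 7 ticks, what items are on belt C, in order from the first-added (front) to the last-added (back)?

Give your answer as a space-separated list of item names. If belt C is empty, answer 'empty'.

Answer: orb rod ingot node crate wedge lens

Derivation:
Tick 1: prefer A, take orb from A; A=[ingot,crate,lens,plank] B=[rod,node,wedge,iron] C=[orb]
Tick 2: prefer B, take rod from B; A=[ingot,crate,lens,plank] B=[node,wedge,iron] C=[orb,rod]
Tick 3: prefer A, take ingot from A; A=[crate,lens,plank] B=[node,wedge,iron] C=[orb,rod,ingot]
Tick 4: prefer B, take node from B; A=[crate,lens,plank] B=[wedge,iron] C=[orb,rod,ingot,node]
Tick 5: prefer A, take crate from A; A=[lens,plank] B=[wedge,iron] C=[orb,rod,ingot,node,crate]
Tick 6: prefer B, take wedge from B; A=[lens,plank] B=[iron] C=[orb,rod,ingot,node,crate,wedge]
Tick 7: prefer A, take lens from A; A=[plank] B=[iron] C=[orb,rod,ingot,node,crate,wedge,lens]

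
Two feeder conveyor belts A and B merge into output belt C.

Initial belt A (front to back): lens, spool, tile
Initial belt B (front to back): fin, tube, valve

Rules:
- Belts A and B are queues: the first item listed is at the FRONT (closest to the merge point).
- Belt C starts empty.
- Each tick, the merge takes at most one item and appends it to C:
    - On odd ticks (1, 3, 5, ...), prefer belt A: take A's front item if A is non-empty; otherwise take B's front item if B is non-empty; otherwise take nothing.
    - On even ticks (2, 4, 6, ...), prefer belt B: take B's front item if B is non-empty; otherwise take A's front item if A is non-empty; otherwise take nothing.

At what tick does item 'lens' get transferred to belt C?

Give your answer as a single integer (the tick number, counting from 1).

Tick 1: prefer A, take lens from A; A=[spool,tile] B=[fin,tube,valve] C=[lens]

Answer: 1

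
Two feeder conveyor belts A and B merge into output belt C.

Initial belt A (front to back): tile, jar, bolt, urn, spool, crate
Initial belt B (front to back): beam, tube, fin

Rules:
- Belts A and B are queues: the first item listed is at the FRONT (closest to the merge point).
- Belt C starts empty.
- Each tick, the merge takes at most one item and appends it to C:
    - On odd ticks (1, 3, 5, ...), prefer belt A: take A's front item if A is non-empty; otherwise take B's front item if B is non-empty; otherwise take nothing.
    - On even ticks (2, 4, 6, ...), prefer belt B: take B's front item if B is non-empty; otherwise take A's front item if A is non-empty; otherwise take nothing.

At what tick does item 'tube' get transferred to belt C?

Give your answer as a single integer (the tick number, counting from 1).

Answer: 4

Derivation:
Tick 1: prefer A, take tile from A; A=[jar,bolt,urn,spool,crate] B=[beam,tube,fin] C=[tile]
Tick 2: prefer B, take beam from B; A=[jar,bolt,urn,spool,crate] B=[tube,fin] C=[tile,beam]
Tick 3: prefer A, take jar from A; A=[bolt,urn,spool,crate] B=[tube,fin] C=[tile,beam,jar]
Tick 4: prefer B, take tube from B; A=[bolt,urn,spool,crate] B=[fin] C=[tile,beam,jar,tube]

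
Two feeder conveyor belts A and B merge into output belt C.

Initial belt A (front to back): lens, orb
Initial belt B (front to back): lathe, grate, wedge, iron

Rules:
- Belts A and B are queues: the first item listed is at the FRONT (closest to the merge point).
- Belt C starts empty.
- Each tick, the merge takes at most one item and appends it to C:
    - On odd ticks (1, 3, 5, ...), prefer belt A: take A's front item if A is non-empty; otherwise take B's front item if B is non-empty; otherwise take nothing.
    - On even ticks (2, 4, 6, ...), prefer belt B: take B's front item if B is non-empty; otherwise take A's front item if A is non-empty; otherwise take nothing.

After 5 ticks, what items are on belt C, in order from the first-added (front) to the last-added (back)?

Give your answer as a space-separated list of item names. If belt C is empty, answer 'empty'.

Tick 1: prefer A, take lens from A; A=[orb] B=[lathe,grate,wedge,iron] C=[lens]
Tick 2: prefer B, take lathe from B; A=[orb] B=[grate,wedge,iron] C=[lens,lathe]
Tick 3: prefer A, take orb from A; A=[-] B=[grate,wedge,iron] C=[lens,lathe,orb]
Tick 4: prefer B, take grate from B; A=[-] B=[wedge,iron] C=[lens,lathe,orb,grate]
Tick 5: prefer A, take wedge from B; A=[-] B=[iron] C=[lens,lathe,orb,grate,wedge]

Answer: lens lathe orb grate wedge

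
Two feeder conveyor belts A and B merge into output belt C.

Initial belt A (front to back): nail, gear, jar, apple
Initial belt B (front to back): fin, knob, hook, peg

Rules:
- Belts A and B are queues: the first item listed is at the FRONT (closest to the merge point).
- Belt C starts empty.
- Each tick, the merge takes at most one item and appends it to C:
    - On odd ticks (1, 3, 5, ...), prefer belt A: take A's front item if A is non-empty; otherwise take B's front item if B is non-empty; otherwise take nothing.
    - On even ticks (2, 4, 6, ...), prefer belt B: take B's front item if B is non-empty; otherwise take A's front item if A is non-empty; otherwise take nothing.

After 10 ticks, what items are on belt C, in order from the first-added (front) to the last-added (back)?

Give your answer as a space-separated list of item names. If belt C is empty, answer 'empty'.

Tick 1: prefer A, take nail from A; A=[gear,jar,apple] B=[fin,knob,hook,peg] C=[nail]
Tick 2: prefer B, take fin from B; A=[gear,jar,apple] B=[knob,hook,peg] C=[nail,fin]
Tick 3: prefer A, take gear from A; A=[jar,apple] B=[knob,hook,peg] C=[nail,fin,gear]
Tick 4: prefer B, take knob from B; A=[jar,apple] B=[hook,peg] C=[nail,fin,gear,knob]
Tick 5: prefer A, take jar from A; A=[apple] B=[hook,peg] C=[nail,fin,gear,knob,jar]
Tick 6: prefer B, take hook from B; A=[apple] B=[peg] C=[nail,fin,gear,knob,jar,hook]
Tick 7: prefer A, take apple from A; A=[-] B=[peg] C=[nail,fin,gear,knob,jar,hook,apple]
Tick 8: prefer B, take peg from B; A=[-] B=[-] C=[nail,fin,gear,knob,jar,hook,apple,peg]
Tick 9: prefer A, both empty, nothing taken; A=[-] B=[-] C=[nail,fin,gear,knob,jar,hook,apple,peg]
Tick 10: prefer B, both empty, nothing taken; A=[-] B=[-] C=[nail,fin,gear,knob,jar,hook,apple,peg]

Answer: nail fin gear knob jar hook apple peg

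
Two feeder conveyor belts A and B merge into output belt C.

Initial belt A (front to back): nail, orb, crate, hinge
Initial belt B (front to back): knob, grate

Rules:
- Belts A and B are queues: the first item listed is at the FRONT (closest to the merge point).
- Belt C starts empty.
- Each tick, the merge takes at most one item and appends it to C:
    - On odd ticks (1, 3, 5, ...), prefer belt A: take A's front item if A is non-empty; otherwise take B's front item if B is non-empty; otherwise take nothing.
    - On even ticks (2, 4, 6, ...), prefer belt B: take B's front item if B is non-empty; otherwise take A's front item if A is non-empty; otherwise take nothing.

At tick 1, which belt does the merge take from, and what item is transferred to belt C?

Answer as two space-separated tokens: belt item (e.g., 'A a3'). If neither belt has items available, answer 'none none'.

Tick 1: prefer A, take nail from A; A=[orb,crate,hinge] B=[knob,grate] C=[nail]

Answer: A nail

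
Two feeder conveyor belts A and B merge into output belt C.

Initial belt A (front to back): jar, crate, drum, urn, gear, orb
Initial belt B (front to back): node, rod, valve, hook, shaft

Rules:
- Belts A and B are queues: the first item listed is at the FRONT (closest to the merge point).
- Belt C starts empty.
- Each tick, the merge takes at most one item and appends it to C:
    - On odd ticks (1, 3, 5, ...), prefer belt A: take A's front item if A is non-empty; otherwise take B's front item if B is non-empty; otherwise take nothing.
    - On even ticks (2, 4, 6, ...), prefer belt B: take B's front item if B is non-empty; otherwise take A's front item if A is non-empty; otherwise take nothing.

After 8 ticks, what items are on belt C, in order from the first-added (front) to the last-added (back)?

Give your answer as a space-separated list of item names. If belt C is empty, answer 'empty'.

Answer: jar node crate rod drum valve urn hook

Derivation:
Tick 1: prefer A, take jar from A; A=[crate,drum,urn,gear,orb] B=[node,rod,valve,hook,shaft] C=[jar]
Tick 2: prefer B, take node from B; A=[crate,drum,urn,gear,orb] B=[rod,valve,hook,shaft] C=[jar,node]
Tick 3: prefer A, take crate from A; A=[drum,urn,gear,orb] B=[rod,valve,hook,shaft] C=[jar,node,crate]
Tick 4: prefer B, take rod from B; A=[drum,urn,gear,orb] B=[valve,hook,shaft] C=[jar,node,crate,rod]
Tick 5: prefer A, take drum from A; A=[urn,gear,orb] B=[valve,hook,shaft] C=[jar,node,crate,rod,drum]
Tick 6: prefer B, take valve from B; A=[urn,gear,orb] B=[hook,shaft] C=[jar,node,crate,rod,drum,valve]
Tick 7: prefer A, take urn from A; A=[gear,orb] B=[hook,shaft] C=[jar,node,crate,rod,drum,valve,urn]
Tick 8: prefer B, take hook from B; A=[gear,orb] B=[shaft] C=[jar,node,crate,rod,drum,valve,urn,hook]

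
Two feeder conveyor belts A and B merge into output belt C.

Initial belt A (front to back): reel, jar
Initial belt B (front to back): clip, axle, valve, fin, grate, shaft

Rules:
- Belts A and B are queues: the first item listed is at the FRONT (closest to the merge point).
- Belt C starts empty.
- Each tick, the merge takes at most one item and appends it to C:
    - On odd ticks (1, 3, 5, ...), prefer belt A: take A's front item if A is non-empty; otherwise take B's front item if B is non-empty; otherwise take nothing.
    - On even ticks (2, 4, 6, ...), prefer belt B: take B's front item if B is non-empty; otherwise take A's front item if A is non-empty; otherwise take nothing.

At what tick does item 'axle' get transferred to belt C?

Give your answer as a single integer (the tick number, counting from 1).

Answer: 4

Derivation:
Tick 1: prefer A, take reel from A; A=[jar] B=[clip,axle,valve,fin,grate,shaft] C=[reel]
Tick 2: prefer B, take clip from B; A=[jar] B=[axle,valve,fin,grate,shaft] C=[reel,clip]
Tick 3: prefer A, take jar from A; A=[-] B=[axle,valve,fin,grate,shaft] C=[reel,clip,jar]
Tick 4: prefer B, take axle from B; A=[-] B=[valve,fin,grate,shaft] C=[reel,clip,jar,axle]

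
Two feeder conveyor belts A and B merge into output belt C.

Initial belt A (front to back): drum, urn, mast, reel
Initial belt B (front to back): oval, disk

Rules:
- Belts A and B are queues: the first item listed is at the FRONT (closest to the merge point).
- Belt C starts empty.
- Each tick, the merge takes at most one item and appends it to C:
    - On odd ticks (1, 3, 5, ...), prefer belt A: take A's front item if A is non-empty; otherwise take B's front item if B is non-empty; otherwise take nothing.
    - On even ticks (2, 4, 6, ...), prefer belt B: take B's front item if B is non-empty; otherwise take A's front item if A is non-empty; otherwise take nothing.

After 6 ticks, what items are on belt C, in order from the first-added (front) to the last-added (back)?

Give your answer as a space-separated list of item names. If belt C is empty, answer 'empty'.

Tick 1: prefer A, take drum from A; A=[urn,mast,reel] B=[oval,disk] C=[drum]
Tick 2: prefer B, take oval from B; A=[urn,mast,reel] B=[disk] C=[drum,oval]
Tick 3: prefer A, take urn from A; A=[mast,reel] B=[disk] C=[drum,oval,urn]
Tick 4: prefer B, take disk from B; A=[mast,reel] B=[-] C=[drum,oval,urn,disk]
Tick 5: prefer A, take mast from A; A=[reel] B=[-] C=[drum,oval,urn,disk,mast]
Tick 6: prefer B, take reel from A; A=[-] B=[-] C=[drum,oval,urn,disk,mast,reel]

Answer: drum oval urn disk mast reel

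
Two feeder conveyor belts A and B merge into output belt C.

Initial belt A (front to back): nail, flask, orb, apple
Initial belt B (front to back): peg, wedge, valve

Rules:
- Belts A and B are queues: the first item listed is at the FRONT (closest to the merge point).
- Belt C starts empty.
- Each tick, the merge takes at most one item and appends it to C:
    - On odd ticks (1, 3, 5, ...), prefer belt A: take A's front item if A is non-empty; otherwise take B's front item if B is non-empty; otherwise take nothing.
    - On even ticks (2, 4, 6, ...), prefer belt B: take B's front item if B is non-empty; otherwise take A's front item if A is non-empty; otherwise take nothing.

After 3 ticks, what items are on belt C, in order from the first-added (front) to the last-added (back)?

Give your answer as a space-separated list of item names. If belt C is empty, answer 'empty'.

Answer: nail peg flask

Derivation:
Tick 1: prefer A, take nail from A; A=[flask,orb,apple] B=[peg,wedge,valve] C=[nail]
Tick 2: prefer B, take peg from B; A=[flask,orb,apple] B=[wedge,valve] C=[nail,peg]
Tick 3: prefer A, take flask from A; A=[orb,apple] B=[wedge,valve] C=[nail,peg,flask]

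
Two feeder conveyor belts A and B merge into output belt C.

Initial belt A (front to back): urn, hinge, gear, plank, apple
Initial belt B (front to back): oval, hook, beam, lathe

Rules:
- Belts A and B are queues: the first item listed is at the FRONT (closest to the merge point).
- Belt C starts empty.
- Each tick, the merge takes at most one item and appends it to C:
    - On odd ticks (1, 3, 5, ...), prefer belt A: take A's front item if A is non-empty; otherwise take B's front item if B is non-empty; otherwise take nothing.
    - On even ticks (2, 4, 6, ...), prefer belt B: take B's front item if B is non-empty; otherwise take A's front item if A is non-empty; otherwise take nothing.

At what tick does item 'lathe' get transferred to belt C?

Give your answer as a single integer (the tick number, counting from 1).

Answer: 8

Derivation:
Tick 1: prefer A, take urn from A; A=[hinge,gear,plank,apple] B=[oval,hook,beam,lathe] C=[urn]
Tick 2: prefer B, take oval from B; A=[hinge,gear,plank,apple] B=[hook,beam,lathe] C=[urn,oval]
Tick 3: prefer A, take hinge from A; A=[gear,plank,apple] B=[hook,beam,lathe] C=[urn,oval,hinge]
Tick 4: prefer B, take hook from B; A=[gear,plank,apple] B=[beam,lathe] C=[urn,oval,hinge,hook]
Tick 5: prefer A, take gear from A; A=[plank,apple] B=[beam,lathe] C=[urn,oval,hinge,hook,gear]
Tick 6: prefer B, take beam from B; A=[plank,apple] B=[lathe] C=[urn,oval,hinge,hook,gear,beam]
Tick 7: prefer A, take plank from A; A=[apple] B=[lathe] C=[urn,oval,hinge,hook,gear,beam,plank]
Tick 8: prefer B, take lathe from B; A=[apple] B=[-] C=[urn,oval,hinge,hook,gear,beam,plank,lathe]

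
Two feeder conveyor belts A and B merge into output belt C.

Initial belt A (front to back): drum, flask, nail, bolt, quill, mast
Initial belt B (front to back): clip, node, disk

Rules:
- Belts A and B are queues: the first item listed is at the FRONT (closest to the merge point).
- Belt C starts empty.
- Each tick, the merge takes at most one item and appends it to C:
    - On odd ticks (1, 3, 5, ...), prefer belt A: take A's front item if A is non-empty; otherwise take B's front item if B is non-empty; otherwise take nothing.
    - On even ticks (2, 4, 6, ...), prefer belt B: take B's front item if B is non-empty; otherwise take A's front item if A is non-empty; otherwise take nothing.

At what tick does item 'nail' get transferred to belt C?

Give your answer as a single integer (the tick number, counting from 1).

Answer: 5

Derivation:
Tick 1: prefer A, take drum from A; A=[flask,nail,bolt,quill,mast] B=[clip,node,disk] C=[drum]
Tick 2: prefer B, take clip from B; A=[flask,nail,bolt,quill,mast] B=[node,disk] C=[drum,clip]
Tick 3: prefer A, take flask from A; A=[nail,bolt,quill,mast] B=[node,disk] C=[drum,clip,flask]
Tick 4: prefer B, take node from B; A=[nail,bolt,quill,mast] B=[disk] C=[drum,clip,flask,node]
Tick 5: prefer A, take nail from A; A=[bolt,quill,mast] B=[disk] C=[drum,clip,flask,node,nail]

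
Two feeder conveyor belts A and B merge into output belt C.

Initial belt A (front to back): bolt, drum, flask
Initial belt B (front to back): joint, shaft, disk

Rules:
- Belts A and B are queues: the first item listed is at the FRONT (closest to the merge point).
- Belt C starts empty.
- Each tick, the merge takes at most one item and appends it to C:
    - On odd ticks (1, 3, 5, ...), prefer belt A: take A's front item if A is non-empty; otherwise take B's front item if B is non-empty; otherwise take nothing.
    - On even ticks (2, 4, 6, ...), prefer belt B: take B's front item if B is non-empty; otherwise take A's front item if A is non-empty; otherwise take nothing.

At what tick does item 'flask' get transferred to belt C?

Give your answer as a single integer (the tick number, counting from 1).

Answer: 5

Derivation:
Tick 1: prefer A, take bolt from A; A=[drum,flask] B=[joint,shaft,disk] C=[bolt]
Tick 2: prefer B, take joint from B; A=[drum,flask] B=[shaft,disk] C=[bolt,joint]
Tick 3: prefer A, take drum from A; A=[flask] B=[shaft,disk] C=[bolt,joint,drum]
Tick 4: prefer B, take shaft from B; A=[flask] B=[disk] C=[bolt,joint,drum,shaft]
Tick 5: prefer A, take flask from A; A=[-] B=[disk] C=[bolt,joint,drum,shaft,flask]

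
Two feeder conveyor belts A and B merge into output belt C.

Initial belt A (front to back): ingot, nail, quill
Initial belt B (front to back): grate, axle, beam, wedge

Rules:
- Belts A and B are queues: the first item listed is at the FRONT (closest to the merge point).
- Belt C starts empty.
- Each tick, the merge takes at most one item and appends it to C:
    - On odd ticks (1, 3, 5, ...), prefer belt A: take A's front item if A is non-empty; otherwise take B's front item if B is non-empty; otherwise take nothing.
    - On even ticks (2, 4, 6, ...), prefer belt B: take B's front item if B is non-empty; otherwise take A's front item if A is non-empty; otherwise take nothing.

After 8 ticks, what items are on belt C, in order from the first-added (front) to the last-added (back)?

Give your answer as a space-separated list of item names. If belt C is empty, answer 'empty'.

Tick 1: prefer A, take ingot from A; A=[nail,quill] B=[grate,axle,beam,wedge] C=[ingot]
Tick 2: prefer B, take grate from B; A=[nail,quill] B=[axle,beam,wedge] C=[ingot,grate]
Tick 3: prefer A, take nail from A; A=[quill] B=[axle,beam,wedge] C=[ingot,grate,nail]
Tick 4: prefer B, take axle from B; A=[quill] B=[beam,wedge] C=[ingot,grate,nail,axle]
Tick 5: prefer A, take quill from A; A=[-] B=[beam,wedge] C=[ingot,grate,nail,axle,quill]
Tick 6: prefer B, take beam from B; A=[-] B=[wedge] C=[ingot,grate,nail,axle,quill,beam]
Tick 7: prefer A, take wedge from B; A=[-] B=[-] C=[ingot,grate,nail,axle,quill,beam,wedge]
Tick 8: prefer B, both empty, nothing taken; A=[-] B=[-] C=[ingot,grate,nail,axle,quill,beam,wedge]

Answer: ingot grate nail axle quill beam wedge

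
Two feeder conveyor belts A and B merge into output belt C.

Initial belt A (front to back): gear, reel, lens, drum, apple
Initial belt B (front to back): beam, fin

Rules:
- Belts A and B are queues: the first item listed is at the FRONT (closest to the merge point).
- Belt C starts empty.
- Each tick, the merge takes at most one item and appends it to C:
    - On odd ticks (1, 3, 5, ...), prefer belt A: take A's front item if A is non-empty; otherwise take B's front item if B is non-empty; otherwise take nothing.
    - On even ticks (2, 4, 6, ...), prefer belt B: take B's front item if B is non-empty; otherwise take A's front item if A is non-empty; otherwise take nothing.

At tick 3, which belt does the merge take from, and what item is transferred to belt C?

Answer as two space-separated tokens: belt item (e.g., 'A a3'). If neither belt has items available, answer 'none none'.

Tick 1: prefer A, take gear from A; A=[reel,lens,drum,apple] B=[beam,fin] C=[gear]
Tick 2: prefer B, take beam from B; A=[reel,lens,drum,apple] B=[fin] C=[gear,beam]
Tick 3: prefer A, take reel from A; A=[lens,drum,apple] B=[fin] C=[gear,beam,reel]

Answer: A reel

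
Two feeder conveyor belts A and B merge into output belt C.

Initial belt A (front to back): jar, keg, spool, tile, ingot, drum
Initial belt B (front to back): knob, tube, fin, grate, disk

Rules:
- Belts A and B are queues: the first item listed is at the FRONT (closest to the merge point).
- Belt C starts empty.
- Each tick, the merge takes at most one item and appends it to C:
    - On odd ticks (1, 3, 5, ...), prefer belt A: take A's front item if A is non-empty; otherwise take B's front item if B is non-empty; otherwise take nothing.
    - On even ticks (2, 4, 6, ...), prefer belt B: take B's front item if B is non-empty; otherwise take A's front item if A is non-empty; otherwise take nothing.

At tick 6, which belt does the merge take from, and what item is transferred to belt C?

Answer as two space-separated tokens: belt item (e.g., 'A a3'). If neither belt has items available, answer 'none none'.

Tick 1: prefer A, take jar from A; A=[keg,spool,tile,ingot,drum] B=[knob,tube,fin,grate,disk] C=[jar]
Tick 2: prefer B, take knob from B; A=[keg,spool,tile,ingot,drum] B=[tube,fin,grate,disk] C=[jar,knob]
Tick 3: prefer A, take keg from A; A=[spool,tile,ingot,drum] B=[tube,fin,grate,disk] C=[jar,knob,keg]
Tick 4: prefer B, take tube from B; A=[spool,tile,ingot,drum] B=[fin,grate,disk] C=[jar,knob,keg,tube]
Tick 5: prefer A, take spool from A; A=[tile,ingot,drum] B=[fin,grate,disk] C=[jar,knob,keg,tube,spool]
Tick 6: prefer B, take fin from B; A=[tile,ingot,drum] B=[grate,disk] C=[jar,knob,keg,tube,spool,fin]

Answer: B fin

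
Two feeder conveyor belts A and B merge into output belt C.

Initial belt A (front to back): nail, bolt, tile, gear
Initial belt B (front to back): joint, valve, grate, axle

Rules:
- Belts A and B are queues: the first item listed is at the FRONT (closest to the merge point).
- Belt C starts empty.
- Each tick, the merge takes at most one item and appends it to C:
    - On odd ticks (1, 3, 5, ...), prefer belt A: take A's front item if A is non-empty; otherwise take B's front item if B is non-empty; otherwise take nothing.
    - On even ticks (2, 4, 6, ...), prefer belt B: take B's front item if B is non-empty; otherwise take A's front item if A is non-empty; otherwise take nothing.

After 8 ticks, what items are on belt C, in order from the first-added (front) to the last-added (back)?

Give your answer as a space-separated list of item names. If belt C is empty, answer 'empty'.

Tick 1: prefer A, take nail from A; A=[bolt,tile,gear] B=[joint,valve,grate,axle] C=[nail]
Tick 2: prefer B, take joint from B; A=[bolt,tile,gear] B=[valve,grate,axle] C=[nail,joint]
Tick 3: prefer A, take bolt from A; A=[tile,gear] B=[valve,grate,axle] C=[nail,joint,bolt]
Tick 4: prefer B, take valve from B; A=[tile,gear] B=[grate,axle] C=[nail,joint,bolt,valve]
Tick 5: prefer A, take tile from A; A=[gear] B=[grate,axle] C=[nail,joint,bolt,valve,tile]
Tick 6: prefer B, take grate from B; A=[gear] B=[axle] C=[nail,joint,bolt,valve,tile,grate]
Tick 7: prefer A, take gear from A; A=[-] B=[axle] C=[nail,joint,bolt,valve,tile,grate,gear]
Tick 8: prefer B, take axle from B; A=[-] B=[-] C=[nail,joint,bolt,valve,tile,grate,gear,axle]

Answer: nail joint bolt valve tile grate gear axle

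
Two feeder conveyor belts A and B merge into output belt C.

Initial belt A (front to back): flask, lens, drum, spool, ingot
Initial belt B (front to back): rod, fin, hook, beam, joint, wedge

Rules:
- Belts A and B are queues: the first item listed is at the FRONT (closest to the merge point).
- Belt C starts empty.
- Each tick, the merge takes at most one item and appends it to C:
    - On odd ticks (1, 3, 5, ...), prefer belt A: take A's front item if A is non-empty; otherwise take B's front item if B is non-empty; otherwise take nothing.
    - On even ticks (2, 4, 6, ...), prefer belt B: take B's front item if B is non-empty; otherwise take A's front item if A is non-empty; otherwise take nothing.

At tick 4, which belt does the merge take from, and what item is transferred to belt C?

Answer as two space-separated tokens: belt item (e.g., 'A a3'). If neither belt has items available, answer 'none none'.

Answer: B fin

Derivation:
Tick 1: prefer A, take flask from A; A=[lens,drum,spool,ingot] B=[rod,fin,hook,beam,joint,wedge] C=[flask]
Tick 2: prefer B, take rod from B; A=[lens,drum,spool,ingot] B=[fin,hook,beam,joint,wedge] C=[flask,rod]
Tick 3: prefer A, take lens from A; A=[drum,spool,ingot] B=[fin,hook,beam,joint,wedge] C=[flask,rod,lens]
Tick 4: prefer B, take fin from B; A=[drum,spool,ingot] B=[hook,beam,joint,wedge] C=[flask,rod,lens,fin]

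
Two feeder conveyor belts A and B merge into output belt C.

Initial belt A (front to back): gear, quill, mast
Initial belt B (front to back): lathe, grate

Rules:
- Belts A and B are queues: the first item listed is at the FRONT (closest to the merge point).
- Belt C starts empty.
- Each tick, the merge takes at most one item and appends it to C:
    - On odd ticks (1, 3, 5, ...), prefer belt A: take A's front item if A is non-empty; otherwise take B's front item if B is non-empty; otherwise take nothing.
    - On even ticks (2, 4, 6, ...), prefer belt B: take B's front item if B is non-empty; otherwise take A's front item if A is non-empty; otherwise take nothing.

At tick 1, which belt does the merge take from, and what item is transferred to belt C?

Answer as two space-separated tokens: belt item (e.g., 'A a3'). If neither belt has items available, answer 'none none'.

Tick 1: prefer A, take gear from A; A=[quill,mast] B=[lathe,grate] C=[gear]

Answer: A gear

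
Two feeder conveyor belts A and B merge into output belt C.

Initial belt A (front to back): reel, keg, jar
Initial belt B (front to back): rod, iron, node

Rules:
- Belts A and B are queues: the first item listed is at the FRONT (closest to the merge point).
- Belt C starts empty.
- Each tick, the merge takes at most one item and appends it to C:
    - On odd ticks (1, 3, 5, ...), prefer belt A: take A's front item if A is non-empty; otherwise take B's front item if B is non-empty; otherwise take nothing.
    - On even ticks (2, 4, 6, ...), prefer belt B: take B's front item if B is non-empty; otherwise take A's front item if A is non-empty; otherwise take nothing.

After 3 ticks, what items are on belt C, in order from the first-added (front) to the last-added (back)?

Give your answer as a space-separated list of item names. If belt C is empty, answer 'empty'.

Tick 1: prefer A, take reel from A; A=[keg,jar] B=[rod,iron,node] C=[reel]
Tick 2: prefer B, take rod from B; A=[keg,jar] B=[iron,node] C=[reel,rod]
Tick 3: prefer A, take keg from A; A=[jar] B=[iron,node] C=[reel,rod,keg]

Answer: reel rod keg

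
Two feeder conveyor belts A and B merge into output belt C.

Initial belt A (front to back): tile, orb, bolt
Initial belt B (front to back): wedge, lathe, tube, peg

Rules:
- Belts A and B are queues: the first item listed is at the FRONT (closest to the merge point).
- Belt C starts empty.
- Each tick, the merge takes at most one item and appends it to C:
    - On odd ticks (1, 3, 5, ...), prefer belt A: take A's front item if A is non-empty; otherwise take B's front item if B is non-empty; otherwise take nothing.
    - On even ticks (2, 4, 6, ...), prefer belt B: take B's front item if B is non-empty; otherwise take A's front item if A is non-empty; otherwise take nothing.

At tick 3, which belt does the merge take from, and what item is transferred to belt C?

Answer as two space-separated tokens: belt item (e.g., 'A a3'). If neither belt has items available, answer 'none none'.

Tick 1: prefer A, take tile from A; A=[orb,bolt] B=[wedge,lathe,tube,peg] C=[tile]
Tick 2: prefer B, take wedge from B; A=[orb,bolt] B=[lathe,tube,peg] C=[tile,wedge]
Tick 3: prefer A, take orb from A; A=[bolt] B=[lathe,tube,peg] C=[tile,wedge,orb]

Answer: A orb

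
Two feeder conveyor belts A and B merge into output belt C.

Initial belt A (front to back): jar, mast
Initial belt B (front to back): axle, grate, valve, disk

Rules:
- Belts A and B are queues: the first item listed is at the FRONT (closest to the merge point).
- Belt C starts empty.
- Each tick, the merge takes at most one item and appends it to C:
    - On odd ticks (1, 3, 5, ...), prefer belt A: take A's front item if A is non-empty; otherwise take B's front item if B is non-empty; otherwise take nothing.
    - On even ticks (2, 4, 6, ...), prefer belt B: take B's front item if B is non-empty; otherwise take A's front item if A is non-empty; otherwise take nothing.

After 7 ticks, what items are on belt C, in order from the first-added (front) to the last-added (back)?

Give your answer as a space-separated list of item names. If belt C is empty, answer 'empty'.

Tick 1: prefer A, take jar from A; A=[mast] B=[axle,grate,valve,disk] C=[jar]
Tick 2: prefer B, take axle from B; A=[mast] B=[grate,valve,disk] C=[jar,axle]
Tick 3: prefer A, take mast from A; A=[-] B=[grate,valve,disk] C=[jar,axle,mast]
Tick 4: prefer B, take grate from B; A=[-] B=[valve,disk] C=[jar,axle,mast,grate]
Tick 5: prefer A, take valve from B; A=[-] B=[disk] C=[jar,axle,mast,grate,valve]
Tick 6: prefer B, take disk from B; A=[-] B=[-] C=[jar,axle,mast,grate,valve,disk]
Tick 7: prefer A, both empty, nothing taken; A=[-] B=[-] C=[jar,axle,mast,grate,valve,disk]

Answer: jar axle mast grate valve disk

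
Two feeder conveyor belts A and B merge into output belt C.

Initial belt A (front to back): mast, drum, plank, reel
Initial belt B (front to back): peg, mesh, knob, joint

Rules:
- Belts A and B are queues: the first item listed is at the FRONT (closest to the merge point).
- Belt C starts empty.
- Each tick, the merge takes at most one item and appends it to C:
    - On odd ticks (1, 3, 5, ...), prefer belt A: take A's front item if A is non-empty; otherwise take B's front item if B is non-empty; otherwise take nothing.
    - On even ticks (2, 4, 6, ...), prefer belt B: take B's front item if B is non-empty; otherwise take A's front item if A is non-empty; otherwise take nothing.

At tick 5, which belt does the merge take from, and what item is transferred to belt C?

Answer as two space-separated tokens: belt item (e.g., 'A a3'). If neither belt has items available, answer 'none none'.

Tick 1: prefer A, take mast from A; A=[drum,plank,reel] B=[peg,mesh,knob,joint] C=[mast]
Tick 2: prefer B, take peg from B; A=[drum,plank,reel] B=[mesh,knob,joint] C=[mast,peg]
Tick 3: prefer A, take drum from A; A=[plank,reel] B=[mesh,knob,joint] C=[mast,peg,drum]
Tick 4: prefer B, take mesh from B; A=[plank,reel] B=[knob,joint] C=[mast,peg,drum,mesh]
Tick 5: prefer A, take plank from A; A=[reel] B=[knob,joint] C=[mast,peg,drum,mesh,plank]

Answer: A plank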